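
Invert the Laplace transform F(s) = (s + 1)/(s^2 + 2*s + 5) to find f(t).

f(t) = exp(-t)*cos(2*t)

Rewrite the denominator: s^2 + 2*s + 5 = (s + 1)^2 + 4.
The form in (s + 1) signals a first-shifting-theorem factor e^(-t).
Since L{cos(2t)} = s/(s^2 + 4), the inverse is e^(-t)*cos(2*t).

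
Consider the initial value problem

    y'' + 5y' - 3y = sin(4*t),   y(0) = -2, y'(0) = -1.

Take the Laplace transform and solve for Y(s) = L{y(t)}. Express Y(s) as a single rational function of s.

Laplace-transform each side.
With L{y''} = s^2 Y - s·y(0) - y'(0) and L{y'} = sY - y(0), with y(0) = -2, y'(0) = -1: the LHS transforms to (s^2 + 5*s - 3)Y - (-2*s - 11).
The right side is L{sin(4*t)} = 4/(s^2 + 16).
So (s^2 + 5*s - 3)Y = 4/(s^2 + 16) + (-2*s - 11).
Solve for Y(s) and write it as one ratio of polynomials.

Y(s) = (-2*s^3 - 11*s^2 - 32*s - 172)/(s^4 + 5*s^3 + 13*s^2 + 80*s - 48)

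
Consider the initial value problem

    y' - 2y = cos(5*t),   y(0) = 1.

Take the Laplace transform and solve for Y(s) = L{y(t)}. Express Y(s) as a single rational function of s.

Y(s) = (s^2 + s + 25)/(s^3 - 2*s^2 + 25*s - 50)

Laplace-transform each side.
With L{y'} = sY - y(0) = sY - 1: the LHS transforms to (s - 2)Y - (1).
The right side is L{cos(5*t)} = s/(s^2 + 25).
So (s - 2)Y = s/(s^2 + 25) + (1).
Solve for Y(s) and write it as one ratio of polynomials.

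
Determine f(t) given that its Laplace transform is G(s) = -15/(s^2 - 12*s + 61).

Rewrite the denominator: s^2 - 12*s + 61 = (s - 6)^2 + 25.
The form in (s - 6) signals a first-shifting-theorem factor e^(6t).
Since L{sin(5t)} = 5/(s^2 + 25), the inverse is exp(6*t)*sin(5*t), scaled by -3.

f(t) = -3*exp(6*t)*sin(5*t)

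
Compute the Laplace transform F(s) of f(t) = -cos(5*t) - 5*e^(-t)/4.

F(s) = -s/(s^2 + 25) - 5/(4*(s + 1))

By linearity of the Laplace transform, transform each term separately.
(-5/4)·[L{e^(-t)} = 1/(s + 1)]; (-1)·[L{cos(5t)} = s/(s^2 + 25)].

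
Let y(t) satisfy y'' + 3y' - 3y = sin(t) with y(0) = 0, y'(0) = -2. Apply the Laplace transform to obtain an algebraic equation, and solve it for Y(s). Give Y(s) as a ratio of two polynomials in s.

Y(s) = (-2*s^2 - 1)/(s^4 + 3*s^3 - 2*s^2 + 3*s - 3)

Laplace-transform each side.
With L{y''} = s^2 Y - s·y(0) - y'(0) and L{y'} = sY - y(0), with y(0) = 0, y'(0) = -2: the LHS transforms to (s^2 + 3*s - 3)Y - (-2).
The right side is L{sin(t)} = 1/(s^2 + 1).
So (s^2 + 3*s - 3)Y = 1/(s^2 + 1) + (-2).
Divide through and combine into a single rational function.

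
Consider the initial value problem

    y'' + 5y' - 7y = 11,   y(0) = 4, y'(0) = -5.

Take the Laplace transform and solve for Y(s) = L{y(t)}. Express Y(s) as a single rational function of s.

Laplace-transform each side.
With L{y''} = s^2 Y - s·y(0) - y'(0) and L{y'} = sY - y(0), with y(0) = 4, y'(0) = -5: the LHS transforms to (s^2 + 5*s - 7)Y - (4*s + 15).
The right side is L{11} = 11/s.
So (s^2 + 5*s - 7)Y = 11/s + (4*s + 15).
Divide through and combine into a single rational function.

Y(s) = (4*s^2 + 15*s + 11)/(s^3 + 5*s^2 - 7*s)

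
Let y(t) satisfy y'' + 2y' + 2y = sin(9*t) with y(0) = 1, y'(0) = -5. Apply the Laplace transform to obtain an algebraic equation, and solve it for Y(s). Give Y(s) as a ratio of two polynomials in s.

Y(s) = (s^3 - 3*s^2 + 81*s - 234)/(s^4 + 2*s^3 + 83*s^2 + 162*s + 162)

Apply the Laplace transform to the equation.
With L{y''} = s^2 Y - s·y(0) - y'(0) and L{y'} = sY - y(0), with y(0) = 1, y'(0) = -5: the LHS transforms to (s^2 + 2*s + 2)Y - (s - 3).
The right side is L{sin(9*t)} = 9/(s^2 + 81).
So (s^2 + 2*s + 2)Y = 9/(s^2 + 81) + (s - 3).
Solve for Y(s) and write it as one ratio of polynomials.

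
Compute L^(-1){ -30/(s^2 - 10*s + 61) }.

-5*exp(5*t)*sin(6*t)

Rewrite the denominator: s^2 - 10*s + 61 = (s - 5)^2 + 36.
The form in (s - 5) signals a first-shifting-theorem factor e^(5t).
Since L{sin(6t)} = 6/(s^2 + 36), the inverse is e^(5*t)*sin(6*t), scaled by -5.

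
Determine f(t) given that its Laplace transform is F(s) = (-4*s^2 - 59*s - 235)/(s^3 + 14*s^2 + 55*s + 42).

Factor the denominator: s^3 + 14*s^2 + 55*s + 42 = (s + 1)*(s + 6)*(s + 7).
Partial fraction decomposition gives [5/(s + 6)] + [-6/(s + 1)] + [-3/(s + 7)].
Invert each term: 5/(s + 6) ↔ 5e^(-6t); -6/(s + 1) ↔ -6e^(-t); -3/(s + 7) ↔ -3e^(-7t).

f(t) = -6*exp(-t) + 5*exp(-6*t) - 3*exp(-7*t)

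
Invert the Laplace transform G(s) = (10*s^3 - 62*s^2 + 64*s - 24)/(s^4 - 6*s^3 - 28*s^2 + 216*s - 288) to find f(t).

Factor the denominator: s^4 - 6*s^3 - 28*s^2 + 216*s - 288 = (s - 6)*(s - 4)*(s - 2)*(s + 6).
Partial fraction decomposition gives [-1/(s - 2)] + [3/(s - 6)] + [3/(s - 4)] + [5/(s + 6)].
Invert each term: -1/(s - 2) ↔ -e^(2t); 3/(s - 6) ↔ 3e^(6t); 3/(s - 4) ↔ 3e^(4t); 5/(s + 6) ↔ 5e^(-6t).

f(t) = 3*exp(6*t) + 3*exp(4*t) - exp(2*t) + 5*exp(-6*t)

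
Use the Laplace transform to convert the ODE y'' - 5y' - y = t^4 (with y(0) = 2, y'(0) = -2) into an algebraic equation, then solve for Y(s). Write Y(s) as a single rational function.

Y(s) = (2*s^6 - 12*s^5 + 24)/(s^7 - 5*s^6 - s^5)

Take the Laplace transform of both sides.
With L{y''} = s^2 Y - s·y(0) - y'(0) and L{y'} = sY - y(0), with y(0) = 2, y'(0) = -2: the LHS transforms to (s^2 - 5*s - 1)Y - (2*s - 12).
The right side is L{t^4} = 24/s^5.
So (s^2 - 5*s - 1)Y = 24/s^5 + (2*s - 12).
Isolate Y and clear denominators.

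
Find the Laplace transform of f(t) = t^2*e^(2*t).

L{e^(2t)} = 1/(s - 2).
Then apply L{t^2·g(t)} = (-1)^2 d^2/ds^2[G(s)] with G(s) = 1/(s - 2):
differentiating 2 times and applying the sign gives 2/(s - 2)^3.

2/(s - 2)^3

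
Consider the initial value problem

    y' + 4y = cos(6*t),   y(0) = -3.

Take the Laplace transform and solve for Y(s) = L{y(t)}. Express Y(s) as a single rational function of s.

Y(s) = (-3*s^2 + s - 108)/(s^3 + 4*s^2 + 36*s + 144)

Take the Laplace transform of both sides.
Using L{y'} = sY - y(0) = sY - (-3), the left side becomes (s + 4)Y - (-3).
The right side is L{cos(6*t)} = s/(s^2 + 36).
So (s + 4)Y = s/(s^2 + 36) + (-3).
Divide through and combine into a single rational function.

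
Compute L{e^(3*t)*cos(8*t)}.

L{cos(8t)} = s/(s^2 + 64).
By the first shifting theorem, multiplying by e^(3t) replaces s with s - 3.

(s - 3)/((s - 3)^2 + 64)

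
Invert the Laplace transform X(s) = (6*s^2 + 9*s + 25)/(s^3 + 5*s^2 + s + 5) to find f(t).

Factor the denominator: s^3 + 5*s^2 + s + 5 = (s + 5)*(s^2 + 1).
Partial fraction decomposition gives [5/(s + 5)] + [s/(s^2 + 1)] + [4/(s^2 + 1)].
Invert each term: 5/(s + 5) ↔ 5e^(-5t); 1·s/(s^2 + 1) ↔ cos(t); 4·1/(s^2 + 1) ↔ 4sin(t).

f(t) = 4*sin(t) + cos(t) + 5*exp(-5*t)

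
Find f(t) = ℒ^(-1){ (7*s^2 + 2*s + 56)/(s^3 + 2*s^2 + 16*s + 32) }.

f(t) = -sin(4*t) + 3*cos(4*t) + 4*exp(-2*t)

Factor the denominator: s^3 + 2*s^2 + 16*s + 32 = (s + 2)*(s^2 + 16).
Partial fraction decomposition gives [4/(s + 2)] + [3*s/(s^2 + 16)] + [-4/(s^2 + 16)].
Invert each term: 4/(s + 2) ↔ 4e^(-2t); 3·s/(s^2 + 16) ↔ 3cos(4t); -1·4/(s^2 + 16) ↔ -sin(4t).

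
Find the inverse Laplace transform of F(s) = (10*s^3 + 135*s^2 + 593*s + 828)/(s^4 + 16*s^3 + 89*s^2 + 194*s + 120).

6*exp(-t) + 4*exp(-4*t) - 3*exp(-5*t) + 3*exp(-6*t)

Factor the denominator: s^4 + 16*s^3 + 89*s^2 + 194*s + 120 = (s + 1)*(s + 4)*(s + 5)*(s + 6).
Partial fraction decomposition gives [-3/(s + 5)] + [3/(s + 6)] + [6/(s + 1)] + [4/(s + 4)].
Invert each term: -3/(s + 5) ↔ -3e^(-5t); 3/(s + 6) ↔ 3e^(-6t); 6/(s + 1) ↔ 6e^(-t); 4/(s + 4) ↔ 4e^(-4t).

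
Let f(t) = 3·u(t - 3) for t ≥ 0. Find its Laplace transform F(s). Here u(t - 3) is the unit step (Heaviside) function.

By the second shifting theorem, L{u(t - c)·g(t - c)} = e^(-cs)·G(s) with c = 3 and G(s) = L{g(t)}.
L{3} = 3/s.

F(s) = 3*exp(-3*s)/s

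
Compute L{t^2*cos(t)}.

2*s*(s^2 - 3)/(s^2 + 1)^3

L{cos(t)} = s/(s^2 + 1).
Then apply L{t^2·g(t)} = (-1)^2 d^2/ds^2[G(s)] with G(s) = s/(s^2 + 1):
differentiating 2 times and applying the sign gives 2*s*(s^2 - 3)/(s^2 + 1)^3.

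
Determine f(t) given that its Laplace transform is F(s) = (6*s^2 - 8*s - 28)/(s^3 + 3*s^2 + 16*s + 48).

f(t) = -5*sin(4*t) + 4*cos(4*t) + 2*exp(-3*t)

Factor the denominator: s^3 + 3*s^2 + 16*s + 48 = (s + 3)*(s^2 + 16).
Partial fraction decomposition gives [2/(s + 3)] + [4*s/(s^2 + 16)] + [-20/(s^2 + 16)].
Invert each term: 2/(s + 3) ↔ 2e^(-3t); 4·s/(s^2 + 16) ↔ 4cos(4t); -5·4/(s^2 + 16) ↔ -5sin(4t).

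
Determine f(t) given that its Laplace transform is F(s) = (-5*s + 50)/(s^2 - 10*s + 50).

f(t) = 5*exp(5*t)*sin(5*t) - 5*exp(5*t)*cos(5*t)

Complete the square in the denominator: s^2 - 10*s + 50 = (s - 5)^2 + 5^2.
Split the numerator to match: -5*s + 50 = -5·(s - 5) + 5·5.
Invert each term: -5·(s - 5)/((s - 5)^2 + 25) ↔ -5e^(5t)cos(5t); 5·5/((s - 5)^2 + 25) ↔ 5e^(5t)sin(5t).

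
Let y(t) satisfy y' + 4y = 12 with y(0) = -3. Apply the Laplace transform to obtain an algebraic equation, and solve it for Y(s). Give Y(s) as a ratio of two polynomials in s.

Y(s) = (-3*s + 12)/(s^2 + 4*s)

Laplace-transform each side.
The derivative rules (L{y'} = sY - y(0) = sY - (-3)) turn the left side into (s + 4)Y - (-3).
The right side is L{12} = 12/s.
So (s + 4)Y = 12/s + (-3).
Isolate Y and clear denominators.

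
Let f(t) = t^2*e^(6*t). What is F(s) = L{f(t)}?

F(s) = 2/(s - 6)^3

L{e^(6t)} = 1/(s - 6).
Then apply L{t^2·g(t)} = (-1)^2 d^2/ds^2[G(s)] with G(s) = 1/(s - 6):
differentiating 2 times and applying the sign gives 2/(s - 6)^3.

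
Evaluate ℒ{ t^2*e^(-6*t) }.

L{e^(-6t)} = 1/(s + 6).
Then apply L{t^2·g(t)} = (-1)^2 d^2/ds^2[G(s)] with G(s) = 1/(s + 6):
differentiating 2 times and applying the sign gives 2/(s + 6)^3.

2/(s + 6)^3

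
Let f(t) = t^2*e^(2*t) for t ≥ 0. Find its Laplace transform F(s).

F(s) = 2/(s - 2)^3

L{e^(2t)} = 1/(s - 2).
Then apply L{t^2·g(t)} = (-1)^2 d^2/ds^2[G(s)] with G(s) = 1/(s - 2):
differentiating 2 times and applying the sign gives 2/(s - 2)^3.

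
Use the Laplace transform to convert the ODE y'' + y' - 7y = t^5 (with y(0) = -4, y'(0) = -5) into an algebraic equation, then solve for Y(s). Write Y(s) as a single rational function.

Y(s) = (-4*s^7 - 9*s^6 + 120)/(s^8 + s^7 - 7*s^6)

Apply the Laplace transform to the equation.
Using L{y''} = s^2 Y - s·y(0) - y'(0) and L{y'} = sY - y(0), with y(0) = -4, y'(0) = -5, the left side becomes (s^2 + s - 7)Y - (-4*s - 9).
The right side is L{t^5} = 120/s^6.
So (s^2 + s - 7)Y = 120/s^6 + (-4*s - 9).
Solve for Y(s) and write it as one ratio of polynomials.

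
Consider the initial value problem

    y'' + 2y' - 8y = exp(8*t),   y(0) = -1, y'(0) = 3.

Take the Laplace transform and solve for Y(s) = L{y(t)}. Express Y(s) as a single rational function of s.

Take the Laplace transform of both sides.
With L{y''} = s^2 Y - s·y(0) - y'(0) and L{y'} = sY - y(0), with y(0) = -1, y'(0) = 3: the LHS transforms to (s^2 + 2*s - 8)Y - (-s + 1).
The right side is L{exp(8*t)} = 1/(s - 8).
So (s^2 + 2*s - 8)Y = 1/(s - 8) + (-s + 1).
Solve for Y(s) and write it as one ratio of polynomials.

Y(s) = (-s^2 + 9*s - 7)/(s^3 - 6*s^2 - 24*s + 64)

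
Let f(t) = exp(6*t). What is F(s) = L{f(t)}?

F(s) = 1/(s - 6)

L{e^(6t)} = 1/(s - 6).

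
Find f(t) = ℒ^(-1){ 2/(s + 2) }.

Since L{e^(-2t)} = 1/(s + 2), the inverse is exp(-2*t), scaled by 2.

f(t) = 2*exp(-2*t)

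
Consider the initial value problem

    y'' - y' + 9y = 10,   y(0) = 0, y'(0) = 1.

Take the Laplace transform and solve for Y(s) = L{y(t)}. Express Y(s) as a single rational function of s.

Transform both sides with L{·}.
With L{y''} = s^2 Y - s·y(0) - y'(0) and L{y'} = sY - y(0), with y(0) = 0, y'(0) = 1: the LHS transforms to (s^2 - s + 9)Y - (1).
The right side is L{10} = 10/s.
So (s^2 - s + 9)Y = 10/s + (1).
Isolate Y and clear denominators.

Y(s) = (s + 10)/(s^3 - s^2 + 9*s)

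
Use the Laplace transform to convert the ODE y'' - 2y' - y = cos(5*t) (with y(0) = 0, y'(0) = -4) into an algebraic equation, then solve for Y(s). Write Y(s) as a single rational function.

Laplace-transform each side.
The derivative rules (L{y''} = s^2 Y - s·y(0) - y'(0) and L{y'} = sY - y(0), with y(0) = 0, y'(0) = -4) turn the left side into (s^2 - 2*s - 1)Y - (-4).
The right side is L{cos(5*t)} = s/(s^2 + 25).
So (s^2 - 2*s - 1)Y = s/(s^2 + 25) + (-4).
Isolate Y and clear denominators.

Y(s) = (-4*s^2 + s - 100)/(s^4 - 2*s^3 + 24*s^2 - 50*s - 25)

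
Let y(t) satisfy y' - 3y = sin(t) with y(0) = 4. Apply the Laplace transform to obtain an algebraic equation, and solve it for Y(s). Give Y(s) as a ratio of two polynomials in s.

Y(s) = (4*s^2 + 5)/(s^3 - 3*s^2 + s - 3)

Transform both sides with L{·}.
With L{y'} = sY - y(0) = sY - 4: the LHS transforms to (s - 3)Y - (4).
The right side is L{sin(t)} = 1/(s^2 + 1).
So (s - 3)Y = 1/(s^2 + 1) + (4).
Isolate Y and clear denominators.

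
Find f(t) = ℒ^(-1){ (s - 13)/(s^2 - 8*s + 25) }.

Complete the square in the denominator: s^2 - 8*s + 25 = (s - 4)^2 + 3^2.
Split the numerator to match: s - 13 = 1·(s - 4) - 3·3.
Invert each term: 1·(s - 4)/((s - 4)^2 + 9) ↔ e^(4t)cos(3t); -3·3/((s - 4)^2 + 9) ↔ -3e^(4t)sin(3t).

f(t) = -3*exp(4*t)*sin(3*t) + exp(4*t)*cos(3*t)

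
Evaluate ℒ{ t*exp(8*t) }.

L{t} = 1!/s^2 = 1/s^2.
By the first shifting theorem, multiplying by e^(8t) replaces s with s - 8.

(s - 8)^(-2)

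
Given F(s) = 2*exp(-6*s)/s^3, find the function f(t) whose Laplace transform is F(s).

The factor e^(-6s) signals a time shift by c = 6 (second shifting theorem).
L{t^2} = 2!/s^3 = 2/s^3, so L^-1{2/s^3} = t^2.
Hence the inverse is u(t - 6) times that function evaluated at t - 6.

f(t) = Heaviside(t - 6)*((t - 6)^2)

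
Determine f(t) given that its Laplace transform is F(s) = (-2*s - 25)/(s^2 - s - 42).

Factor the denominator: s^2 - s - 42 = (s - 7)*(s + 6).
Partial fraction decomposition gives [1/(s + 6)] + [-3/(s - 7)].
Invert each term: 1/(s + 6) ↔ e^(-6t); -3/(s - 7) ↔ -3e^(7t).

f(t) = -3*exp(7*t) + exp(-6*t)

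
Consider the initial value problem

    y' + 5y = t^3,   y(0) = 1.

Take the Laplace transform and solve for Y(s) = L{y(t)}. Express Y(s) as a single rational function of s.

Laplace-transform each side.
The derivative rules (L{y'} = sY - y(0) = sY - 1) turn the left side into (s + 5)Y - (1).
The right side is L{t^3} = 6/s^4.
So (s + 5)Y = 6/s^4 + (1).
Solve for Y(s) and write it as one ratio of polynomials.

Y(s) = (s^4 + 6)/(s^5 + 5*s^4)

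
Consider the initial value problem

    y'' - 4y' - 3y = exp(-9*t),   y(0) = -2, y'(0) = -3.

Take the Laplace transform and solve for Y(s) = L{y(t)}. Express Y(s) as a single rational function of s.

Y(s) = (-2*s^2 - 13*s + 46)/(s^3 + 5*s^2 - 39*s - 27)

Transform both sides with L{·}.
With L{y''} = s^2 Y - s·y(0) - y'(0) and L{y'} = sY - y(0), with y(0) = -2, y'(0) = -3: the LHS transforms to (s^2 - 4*s - 3)Y - (-2*s + 5).
The right side is L{exp(-9*t)} = 1/(s + 9).
So (s^2 - 4*s - 3)Y = 1/(s + 9) + (-2*s + 5).
Isolate Y and clear denominators.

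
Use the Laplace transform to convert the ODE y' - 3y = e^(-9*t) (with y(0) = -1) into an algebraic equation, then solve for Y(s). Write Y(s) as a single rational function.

Y(s) = (-s - 8)/(s^2 + 6*s - 27)

Apply the Laplace transform to the equation.
The derivative rules (L{y'} = sY - y(0) = sY - (-1)) turn the left side into (s - 3)Y - (-1).
The right side is L{e^(-9*t)} = 1/(s + 9).
So (s - 3)Y = 1/(s + 9) + (-1).
Solve for Y(s) and write it as one ratio of polynomials.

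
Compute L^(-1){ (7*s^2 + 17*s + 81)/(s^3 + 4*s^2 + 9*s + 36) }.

Factor the denominator: s^3 + 4*s^2 + 9*s + 36 = (s + 4)*(s^2 + 9).
Partial fraction decomposition gives [5/(s + 4)] + [2*s/(s^2 + 9)] + [9/(s^2 + 9)].
Invert each term: 5/(s + 4) ↔ 5e^(-4t); 2·s/(s^2 + 9) ↔ 2cos(3t); 3·3/(s^2 + 9) ↔ 3sin(3t).

3*sin(3*t) + 2*cos(3*t) + 5*exp(-4*t)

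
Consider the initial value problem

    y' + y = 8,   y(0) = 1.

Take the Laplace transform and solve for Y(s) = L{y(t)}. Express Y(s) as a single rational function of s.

Y(s) = (s + 8)/(s^2 + s)

Laplace-transform each side.
With L{y'} = sY - y(0) = sY - 1: the LHS transforms to (s + 1)Y - (1).
The right side is L{8} = 8/s.
So (s + 1)Y = 8/s + (1).
Divide through and combine into a single rational function.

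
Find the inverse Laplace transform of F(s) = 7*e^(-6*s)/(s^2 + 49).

Heaviside(t - 6)*(sin(7*t - 42))

The factor e^(-6s) signals a time shift by c = 6 (second shifting theorem).
L{sin(7t)} = 7/(s^2 + 49), so L^-1{7/(s^2 + 49)} = sin(7*t).
Hence the inverse is u(t - 6) times that function evaluated at t - 6.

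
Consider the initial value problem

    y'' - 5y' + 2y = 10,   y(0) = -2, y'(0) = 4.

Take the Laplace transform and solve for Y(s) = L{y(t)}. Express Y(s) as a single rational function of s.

Y(s) = (-2*s^2 + 14*s + 10)/(s^3 - 5*s^2 + 2*s)

Laplace-transform each side.
The derivative rules (L{y''} = s^2 Y - s·y(0) - y'(0) and L{y'} = sY - y(0), with y(0) = -2, y'(0) = 4) turn the left side into (s^2 - 5*s + 2)Y - (-2*s + 14).
The right side is L{10} = 10/s.
So (s^2 - 5*s + 2)Y = 10/s + (-2*s + 14).
Divide through and combine into a single rational function.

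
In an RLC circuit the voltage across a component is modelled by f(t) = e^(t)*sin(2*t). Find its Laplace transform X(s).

L{sin(2t)} = 2/(s^2 + 4).
By the first shifting theorem, multiplying by e^(t) replaces s with s - 1.

X(s) = 2/((s - 1)^2 + 4)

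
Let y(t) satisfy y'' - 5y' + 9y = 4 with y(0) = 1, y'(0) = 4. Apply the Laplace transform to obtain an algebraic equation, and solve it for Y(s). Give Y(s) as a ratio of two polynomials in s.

Y(s) = (s^2 - s + 4)/(s^3 - 5*s^2 + 9*s)

Take the Laplace transform of both sides.
Using L{y''} = s^2 Y - s·y(0) - y'(0) and L{y'} = sY - y(0), with y(0) = 1, y'(0) = 4, the left side becomes (s^2 - 5*s + 9)Y - (s - 1).
The right side is L{4} = 4/s.
So (s^2 - 5*s + 9)Y = 4/s + (s - 1).
Isolate Y and clear denominators.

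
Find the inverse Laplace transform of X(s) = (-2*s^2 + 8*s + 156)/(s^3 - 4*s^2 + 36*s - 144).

3*exp(4*t) - 2*sin(6*t) - 5*cos(6*t)

Factor the denominator: s^3 - 4*s^2 + 36*s - 144 = (s - 4)*(s^2 + 36).
Partial fraction decomposition gives [3/(s - 4)] + [-5*s/(s^2 + 36)] + [-12/(s^2 + 36)].
Invert each term: 3/(s - 4) ↔ 3e^(4t); -5·s/(s^2 + 36) ↔ -5cos(6t); -2·6/(s^2 + 36) ↔ -2sin(6t).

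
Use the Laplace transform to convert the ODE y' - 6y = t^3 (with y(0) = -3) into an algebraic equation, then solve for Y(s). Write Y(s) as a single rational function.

Apply the Laplace transform to the equation.
Using L{y'} = sY - y(0) = sY - (-3), the left side becomes (s - 6)Y - (-3).
The right side is L{t^3} = 6/s^4.
So (s - 6)Y = 6/s^4 + (-3).
Solve for Y(s) and write it as one ratio of polynomials.

Y(s) = (-3*s^4 + 6)/(s^5 - 6*s^4)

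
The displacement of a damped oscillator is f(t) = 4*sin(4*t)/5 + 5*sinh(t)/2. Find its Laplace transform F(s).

The transform is linear, so treat each term independently.
(4/5)·[L{sin(4t)} = 4/(s^2 + 16)]; (5/2)·[L{sinh(t)} = 1/(s^2 - 1)].

F(s) = 16/(5*(s^2 + 16)) + 5/(2*(s^2 - 1))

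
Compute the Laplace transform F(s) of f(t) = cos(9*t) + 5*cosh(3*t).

The transform is linear, so treat each term independently.
L{cos(9t)} = s/(s^2 + 81); (5)·[L{cosh(3t)} = s/(s^2 - 9)].

F(s) = s/(s^2 + 81) + 5*s/(s^2 - 9)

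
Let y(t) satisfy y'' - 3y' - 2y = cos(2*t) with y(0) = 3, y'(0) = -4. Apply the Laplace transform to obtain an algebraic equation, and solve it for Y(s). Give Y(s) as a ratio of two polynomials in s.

Y(s) = (3*s^3 - 13*s^2 + 13*s - 52)/(s^4 - 3*s^3 + 2*s^2 - 12*s - 8)

Take the Laplace transform of both sides.
Using L{y''} = s^2 Y - s·y(0) - y'(0) and L{y'} = sY - y(0), with y(0) = 3, y'(0) = -4, the left side becomes (s^2 - 3*s - 2)Y - (3*s - 13).
The right side is L{cos(2*t)} = s/(s^2 + 4).
So (s^2 - 3*s - 2)Y = s/(s^2 + 4) + (3*s - 13).
Divide through and combine into a single rational function.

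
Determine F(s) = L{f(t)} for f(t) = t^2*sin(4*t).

F(s) = 8*(3*s^2 - 16)/(s^2 + 16)^3

L{sin(4t)} = 4/(s^2 + 16).
Then apply L{t^2·g(t)} = (-1)^2 d^2/ds^2[G(s)] with G(s) = 4/(s^2 + 16):
differentiating 2 times and applying the sign gives 8*(3*s^2 - 16)/(s^2 + 16)^3.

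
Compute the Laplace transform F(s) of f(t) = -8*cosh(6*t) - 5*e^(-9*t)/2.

By linearity of the Laplace transform, transform each term separately.
(-8)·[L{cosh(6t)} = s/(s^2 - 36)]; (-5/2)·[L{e^(-9t)} = 1/(s + 9)].

F(s) = -8*s/(s^2 - 36) - 5/(2*(s + 9))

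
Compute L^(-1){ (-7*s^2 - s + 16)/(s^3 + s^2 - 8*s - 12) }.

2*t*exp(-2*t) - 2*exp(3*t) - 5*exp(-2*t)

Factor the denominator: s^3 + s^2 - 8*s - 12 = (s - 3)*(s + 2)^2.
Partial fraction decomposition gives [-5/(s + 2)] + [2/(s + 2)^2] + [-2/(s - 3)].
Invert each term: -5/(s + 2) ↔ -5e^(-2t); 2/(s + 2)^2 ↔ 2t·e^(-2t); -2/(s - 3) ↔ -2e^(3t).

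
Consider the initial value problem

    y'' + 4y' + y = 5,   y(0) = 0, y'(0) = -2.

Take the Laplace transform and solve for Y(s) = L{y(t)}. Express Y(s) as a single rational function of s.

Apply the Laplace transform to the equation.
The derivative rules (L{y''} = s^2 Y - s·y(0) - y'(0) and L{y'} = sY - y(0), with y(0) = 0, y'(0) = -2) turn the left side into (s^2 + 4*s + 1)Y - (-2).
The right side is L{5} = 5/s.
So (s^2 + 4*s + 1)Y = 5/s + (-2).
Isolate Y and clear denominators.

Y(s) = (-2*s + 5)/(s^3 + 4*s^2 + s)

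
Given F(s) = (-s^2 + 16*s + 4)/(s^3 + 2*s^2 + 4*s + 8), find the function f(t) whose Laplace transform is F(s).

f(t) = 5*sin(2*t) + 3*cos(2*t) - 4*exp(-2*t)

Factor the denominator: s^3 + 2*s^2 + 4*s + 8 = (s + 2)*(s^2 + 4).
Partial fraction decomposition gives [-4/(s + 2)] + [3*s/(s^2 + 4)] + [10/(s^2 + 4)].
Invert each term: -4/(s + 2) ↔ -4e^(-2t); 3·s/(s^2 + 4) ↔ 3cos(2t); 5·2/(s^2 + 4) ↔ 5sin(2t).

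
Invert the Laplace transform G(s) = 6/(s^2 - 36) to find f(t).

f(t) = sinh(6*t)

Since L{sinh(6t)} = 6/(s^2 - 36), the inverse is sinh(6*t).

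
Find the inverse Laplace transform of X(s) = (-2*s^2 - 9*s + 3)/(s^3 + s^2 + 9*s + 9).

Factor the denominator: s^3 + s^2 + 9*s + 9 = (s + 1)*(s^2 + 9).
Partial fraction decomposition gives [1/(s + 1)] + [-3*s/(s^2 + 9)] + [-6/(s^2 + 9)].
Invert each term: 1/(s + 1) ↔ e^(-t); -3·s/(s^2 + 9) ↔ -3cos(3t); -2·3/(s^2 + 9) ↔ -2sin(3t).

-2*sin(3*t) - 3*cos(3*t) + exp(-t)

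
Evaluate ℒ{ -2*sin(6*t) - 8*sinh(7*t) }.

-12/(s^2 + 36) - 56/(s^2 - 49)

By linearity of the Laplace transform, transform each term separately.
(-8)·[L{sinh(7t)} = 7/(s^2 - 49)]; (-2)·[L{sin(6t)} = 6/(s^2 + 36)].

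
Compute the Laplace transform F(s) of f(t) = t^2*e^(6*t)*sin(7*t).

L{sin(7t)} = 7/(s^2 + 49).
Multiplying by e^(6t) shifts s → s - 6, so L{e^(6*t)*sin(7*t)} = 7/((s - 6)^2 + 49).
Then apply L{t^2·g(t)} = (-1)^2 d^2/ds^2[G(s)] with G(s) = 7/((s - 6)^2 + 49):
differentiating 2 times and applying the sign gives 14*(3*s^2 - 36*s + 59)/(s^2 - 12*s + 85)^3.

F(s) = 14*(3*s^2 - 36*s + 59)/(s^2 - 12*s + 85)^3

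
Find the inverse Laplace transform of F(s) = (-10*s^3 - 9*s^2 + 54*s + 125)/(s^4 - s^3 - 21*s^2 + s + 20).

Factor the denominator: s^4 - s^3 - 21*s^2 + s + 20 = (s - 5)*(s - 1)*(s + 1)*(s + 4).
Partial fraction decomposition gives [-3/(s + 4)] + [2/(s + 1)] + [-4/(s - 1)] + [-5/(s - 5)].
Invert each term: -3/(s + 4) ↔ -3e^(-4t); 2/(s + 1) ↔ 2e^(-t); -4/(s - 1) ↔ -4e^(t); -5/(s - 5) ↔ -5e^(5t).

-5*exp(5*t) - 4*exp(t) + 2*exp(-t) - 3*exp(-4*t)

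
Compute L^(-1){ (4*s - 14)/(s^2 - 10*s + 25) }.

Factor the denominator: s^2 - 10*s + 25 = (s - 5)^2.
Partial fraction decomposition gives [4/(s - 5)] + [6/(s - 5)^2].
Invert each term: 4/(s - 5) ↔ 4e^(5t); 6/(s - 5)^2 ↔ 6t·e^(5t).

6*t*exp(5*t) + 4*exp(5*t)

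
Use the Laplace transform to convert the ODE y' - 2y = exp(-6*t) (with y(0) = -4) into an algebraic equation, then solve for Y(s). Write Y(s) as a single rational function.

Laplace-transform each side.
The derivative rules (L{y'} = sY - y(0) = sY - (-4)) turn the left side into (s - 2)Y - (-4).
The right side is L{exp(-6*t)} = 1/(s + 6).
So (s - 2)Y = 1/(s + 6) + (-4).
Solve for Y(s) and write it as one ratio of polynomials.

Y(s) = (-4*s - 23)/(s^2 + 4*s - 12)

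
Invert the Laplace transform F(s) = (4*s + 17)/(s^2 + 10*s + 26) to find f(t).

f(t) = -3*exp(-5*t)*sin(t) + 4*exp(-5*t)*cos(t)

Complete the square in the denominator: s^2 + 10*s + 26 = (s + 5)^2 + 1^2.
Split the numerator to match: 4*s + 17 = 4·(s + 5) - 3·1.
Invert each term: 4·(s + 5)/((s + 5)^2 + 1) ↔ 4e^(-5t)cos(t); -3·1/((s + 5)^2 + 1) ↔ -3e^(-5t)sin(t).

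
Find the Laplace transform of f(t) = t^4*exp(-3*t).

L{t^4} = 4!/s^5 = 24/s^5.
By the first shifting theorem, multiplying by e^(-3t) replaces s with s + 3.

24/(s + 3)^5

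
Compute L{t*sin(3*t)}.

L{sin(3t)} = 3/(s^2 + 9).
Then apply L{t·g(t)} = -d/ds[G(s)] with G(s) = 3/(s^2 + 9):
differentiating 1 time and applying the sign gives 6*s/(s^2 + 9)^2.

6*s/(s^2 + 9)^2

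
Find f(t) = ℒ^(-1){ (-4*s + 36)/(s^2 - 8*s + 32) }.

f(t) = 5*exp(4*t)*sin(4*t) - 4*exp(4*t)*cos(4*t)

Complete the square in the denominator: s^2 - 8*s + 32 = (s - 4)^2 + 4^2.
Split the numerator to match: -4*s + 36 = -4·(s - 4) + 5·4.
Invert each term: -4·(s - 4)/((s - 4)^2 + 16) ↔ -4e^(4t)cos(4t); 5·4/((s - 4)^2 + 16) ↔ 5e^(4t)sin(4t).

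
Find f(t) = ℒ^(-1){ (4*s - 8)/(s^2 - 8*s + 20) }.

f(t) = 4*exp(4*t)*sin(2*t) + 4*exp(4*t)*cos(2*t)

Complete the square in the denominator: s^2 - 8*s + 20 = (s - 4)^2 + 2^2.
Split the numerator to match: 4*s - 8 = 4·(s - 4) + 4·2.
Invert each term: 4·(s - 4)/((s - 4)^2 + 4) ↔ 4e^(4t)cos(2t); 4·2/((s - 4)^2 + 4) ↔ 4e^(4t)sin(2t).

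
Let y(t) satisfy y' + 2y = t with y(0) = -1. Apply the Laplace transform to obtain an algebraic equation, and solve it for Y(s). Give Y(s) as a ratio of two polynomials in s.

Y(s) = (-s^2 + 1)/(s^3 + 2*s^2)

Transform both sides with L{·}.
Using L{y'} = sY - y(0) = sY - (-1), the left side becomes (s + 2)Y - (-1).
The right side is L{t} = s^(-2).
So (s + 2)Y = s^(-2) + (-1).
Divide through and combine into a single rational function.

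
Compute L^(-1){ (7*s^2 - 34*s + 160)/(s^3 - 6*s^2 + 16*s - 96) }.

Factor the denominator: s^3 - 6*s^2 + 16*s - 96 = (s - 6)*(s^2 + 16).
Partial fraction decomposition gives [4/(s - 6)] + [3*s/(s^2 + 16)] + [-16/(s^2 + 16)].
Invert each term: 4/(s - 6) ↔ 4e^(6t); 3·s/(s^2 + 16) ↔ 3cos(4t); -4·4/(s^2 + 16) ↔ -4sin(4t).

4*exp(6*t) - 4*sin(4*t) + 3*cos(4*t)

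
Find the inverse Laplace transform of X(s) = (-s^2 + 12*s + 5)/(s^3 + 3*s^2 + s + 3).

3*sin(t) + 3*cos(t) - 4*exp(-3*t)

Factor the denominator: s^3 + 3*s^2 + s + 3 = (s + 3)*(s^2 + 1).
Partial fraction decomposition gives [-4/(s + 3)] + [3*s/(s^2 + 1)] + [3/(s^2 + 1)].
Invert each term: -4/(s + 3) ↔ -4e^(-3t); 3·s/(s^2 + 1) ↔ 3cos(t); 3·1/(s^2 + 1) ↔ 3sin(t).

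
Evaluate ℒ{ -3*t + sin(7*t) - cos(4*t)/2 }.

-s/(2*(s^2 + 16)) + 7/(s^2 + 49) - 3/s^2

Apply the Laplace transform termwise.
(-3)·[L{t} = 1!/s^2 = 1/s^2]; L{sin(7t)} = 7/(s^2 + 49); (-1/2)·[L{cos(4t)} = s/(s^2 + 16)].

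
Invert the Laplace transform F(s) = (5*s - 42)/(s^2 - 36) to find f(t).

Factor the denominator: s^2 - 36 = (s - 6)*(s + 6).
Partial fraction decomposition gives [6/(s + 6)] + [-1/(s - 6)].
Invert each term: 6/(s + 6) ↔ 6e^(-6t); -1/(s - 6) ↔ -e^(6t).

f(t) = -exp(6*t) + 6*exp(-6*t)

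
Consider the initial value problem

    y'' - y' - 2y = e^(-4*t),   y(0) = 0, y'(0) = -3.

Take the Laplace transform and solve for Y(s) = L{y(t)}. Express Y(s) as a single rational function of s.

Laplace-transform each side.
The derivative rules (L{y''} = s^2 Y - s·y(0) - y'(0) and L{y'} = sY - y(0), with y(0) = 0, y'(0) = -3) turn the left side into (s^2 - s - 2)Y - (-3).
The right side is L{e^(-4*t)} = 1/(s + 4).
So (s^2 - s - 2)Y = 1/(s + 4) + (-3).
Divide through and combine into a single rational function.

Y(s) = (-3*s - 11)/(s^3 + 3*s^2 - 6*s - 8)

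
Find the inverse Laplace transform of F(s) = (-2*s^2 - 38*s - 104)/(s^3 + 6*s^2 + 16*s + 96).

-5*sin(4*t) - 3*cos(4*t) + exp(-6*t)

Factor the denominator: s^3 + 6*s^2 + 16*s + 96 = (s + 6)*(s^2 + 16).
Partial fraction decomposition gives [1/(s + 6)] + [-3*s/(s^2 + 16)] + [-20/(s^2 + 16)].
Invert each term: 1/(s + 6) ↔ e^(-6t); -3·s/(s^2 + 16) ↔ -3cos(4t); -5·4/(s^2 + 16) ↔ -5sin(4t).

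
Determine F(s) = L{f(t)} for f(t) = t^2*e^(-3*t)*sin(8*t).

L{sin(8t)} = 8/(s^2 + 64).
Multiplying by e^(-3t) shifts s → s + 3, so L{e^(-3*t)*sin(8*t)} = 8/((s + 3)^2 + 64).
Then apply L{t^2·g(t)} = (-1)^2 d^2/ds^2[G(s)] with G(s) = 8/((s + 3)^2 + 64):
differentiating 2 times and applying the sign gives 16*(3*s^2 + 18*s - 37)/(s^2 + 6*s + 73)^3.

F(s) = 16*(3*s^2 + 18*s - 37)/(s^2 + 6*s + 73)^3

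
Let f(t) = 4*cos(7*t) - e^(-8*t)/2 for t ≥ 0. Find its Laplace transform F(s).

F(s) = 4*s/(s^2 + 49) - 1/(2*(s + 8))

Apply the Laplace transform termwise.
(4)·[L{cos(7t)} = s/(s^2 + 49)]; (-1/2)·[L{e^(-8t)} = 1/(s + 8)].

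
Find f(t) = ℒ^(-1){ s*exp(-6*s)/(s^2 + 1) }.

f(t) = Heaviside(t - 6)*(cos(t - 6))

The factor e^(-6s) signals a time shift by c = 6 (second shifting theorem).
L{cos(t)} = s/(s^2 + 1), so L^-1{s/(s^2 + 1)} = cos(t).
Hence the inverse is u(t - 6) times that function evaluated at t - 6.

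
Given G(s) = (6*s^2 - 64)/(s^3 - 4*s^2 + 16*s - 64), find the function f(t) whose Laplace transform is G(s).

f(t) = exp(4*t) + 5*sin(4*t) + 5*cos(4*t)

Factor the denominator: s^3 - 4*s^2 + 16*s - 64 = (s - 4)*(s^2 + 16).
Partial fraction decomposition gives [1/(s - 4)] + [5*s/(s^2 + 16)] + [20/(s^2 + 16)].
Invert each term: 1/(s - 4) ↔ e^(4t); 5·s/(s^2 + 16) ↔ 5cos(4t); 5·4/(s^2 + 16) ↔ 5sin(4t).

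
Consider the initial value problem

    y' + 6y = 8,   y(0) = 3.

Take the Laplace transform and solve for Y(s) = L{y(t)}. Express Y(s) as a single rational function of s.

Y(s) = (3*s + 8)/(s^2 + 6*s)

Apply the Laplace transform to the equation.
Using L{y'} = sY - y(0) = sY - 3, the left side becomes (s + 6)Y - (3).
The right side is L{8} = 8/s.
So (s + 6)Y = 8/s + (3).
Divide through and combine into a single rational function.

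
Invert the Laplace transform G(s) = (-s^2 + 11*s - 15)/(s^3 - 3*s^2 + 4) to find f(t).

Factor the denominator: s^3 - 3*s^2 + 4 = (s - 2)^2*(s + 1).
Partial fraction decomposition gives [2/(s - 2)] + [(s - 2)^(-2)] + [-3/(s + 1)].
Invert each term: 2/(s - 2) ↔ 2e^(2t); 1/(s - 2)^2 ↔ t·e^(2t); -3/(s + 1) ↔ -3e^(-t).

f(t) = t*exp(2*t) + 2*exp(2*t) - 3*exp(-t)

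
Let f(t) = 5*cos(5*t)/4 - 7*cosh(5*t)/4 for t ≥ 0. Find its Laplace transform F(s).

F(s) = 5*s/(4*(s^2 + 25)) - 7*s/(4*(s^2 - 25))

Apply the Laplace transform termwise.
(-7/4)·[L{cosh(5t)} = s/(s^2 - 25)]; (5/4)·[L{cos(5t)} = s/(s^2 + 25)].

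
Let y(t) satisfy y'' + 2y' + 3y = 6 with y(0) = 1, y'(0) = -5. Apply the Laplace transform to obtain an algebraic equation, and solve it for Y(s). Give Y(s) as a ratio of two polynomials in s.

Y(s) = (s^2 - 3*s + 6)/(s^3 + 2*s^2 + 3*s)

Transform both sides with L{·}.
Using L{y''} = s^2 Y - s·y(0) - y'(0) and L{y'} = sY - y(0), with y(0) = 1, y'(0) = -5, the left side becomes (s^2 + 2*s + 3)Y - (s - 3).
The right side is L{6} = 6/s.
So (s^2 + 2*s + 3)Y = 6/s + (s - 3).
Isolate Y and clear denominators.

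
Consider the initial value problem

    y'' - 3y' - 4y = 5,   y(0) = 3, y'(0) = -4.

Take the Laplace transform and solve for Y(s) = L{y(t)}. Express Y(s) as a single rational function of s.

Take the Laplace transform of both sides.
The derivative rules (L{y''} = s^2 Y - s·y(0) - y'(0) and L{y'} = sY - y(0), with y(0) = 3, y'(0) = -4) turn the left side into (s^2 - 3*s - 4)Y - (3*s - 13).
The right side is L{5} = 5/s.
So (s^2 - 3*s - 4)Y = 5/s + (3*s - 13).
Isolate Y and clear denominators.

Y(s) = (3*s^2 - 13*s + 5)/(s^3 - 3*s^2 - 4*s)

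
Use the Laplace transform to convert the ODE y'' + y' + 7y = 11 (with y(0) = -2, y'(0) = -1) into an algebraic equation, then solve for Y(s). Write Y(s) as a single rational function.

Transform both sides with L{·}.
Using L{y''} = s^2 Y - s·y(0) - y'(0) and L{y'} = sY - y(0), with y(0) = -2, y'(0) = -1, the left side becomes (s^2 + s + 7)Y - (-2*s - 3).
The right side is L{11} = 11/s.
So (s^2 + s + 7)Y = 11/s + (-2*s - 3).
Solve for Y(s) and write it as one ratio of polynomials.

Y(s) = (-2*s^2 - 3*s + 11)/(s^3 + s^2 + 7*s)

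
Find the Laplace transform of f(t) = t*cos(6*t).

(s - 6)*(s + 6)/(s^2 + 36)^2

L{cos(6t)} = s/(s^2 + 36).
Then apply L{t·g(t)} = -d/ds[G(s)] with G(s) = s/(s^2 + 36):
differentiating 1 time and applying the sign gives (s - 6)*(s + 6)/(s^2 + 36)^2.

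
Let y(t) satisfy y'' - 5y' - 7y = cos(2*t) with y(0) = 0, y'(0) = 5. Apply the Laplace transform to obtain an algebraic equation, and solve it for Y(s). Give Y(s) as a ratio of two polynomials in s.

Y(s) = (5*s^2 + s + 20)/(s^4 - 5*s^3 - 3*s^2 - 20*s - 28)

Transform both sides with L{·}.
Using L{y''} = s^2 Y - s·y(0) - y'(0) and L{y'} = sY - y(0), with y(0) = 0, y'(0) = 5, the left side becomes (s^2 - 5*s - 7)Y - (5).
The right side is L{cos(2*t)} = s/(s^2 + 4).
So (s^2 - 5*s - 7)Y = s/(s^2 + 4) + (5).
Isolate Y and clear denominators.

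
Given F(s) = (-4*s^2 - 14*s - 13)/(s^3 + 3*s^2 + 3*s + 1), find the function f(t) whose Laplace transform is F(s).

f(t) = -3*t^2*exp(-t)/2 - 6*t*exp(-t) - 4*exp(-t)

Factor the denominator: s^3 + 3*s^2 + 3*s + 1 = (s + 1)^3.
Partial fraction decomposition gives [-4/(s + 1)] + [-6/(s + 1)^2] + [-3/(s + 1)^3].
Invert each term: -4/(s + 1) ↔ -4e^(-t); -6/(s + 1)^2 ↔ -6t·e^(-t); -3/(s + 1)^3 ↔ (-3/2)t^2·e^(-t).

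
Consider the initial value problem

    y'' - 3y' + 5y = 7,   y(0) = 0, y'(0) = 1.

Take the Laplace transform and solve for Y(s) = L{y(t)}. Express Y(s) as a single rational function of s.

Take the Laplace transform of both sides.
The derivative rules (L{y''} = s^2 Y - s·y(0) - y'(0) and L{y'} = sY - y(0), with y(0) = 0, y'(0) = 1) turn the left side into (s^2 - 3*s + 5)Y - (1).
The right side is L{7} = 7/s.
So (s^2 - 3*s + 5)Y = 7/s + (1).
Solve for Y(s) and write it as one ratio of polynomials.

Y(s) = (s + 7)/(s^3 - 3*s^2 + 5*s)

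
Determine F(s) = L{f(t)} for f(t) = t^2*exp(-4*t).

L{e^(-4t)} = 1/(s + 4).
Then apply L{t^2·g(t)} = (-1)^2 d^2/ds^2[G(s)] with G(s) = 1/(s + 4):
differentiating 2 times and applying the sign gives 2/(s + 4)^3.

F(s) = 2/(s + 4)^3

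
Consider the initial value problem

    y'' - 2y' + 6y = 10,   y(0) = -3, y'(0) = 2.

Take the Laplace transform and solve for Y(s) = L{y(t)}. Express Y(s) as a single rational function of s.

Y(s) = (-3*s^2 + 8*s + 10)/(s^3 - 2*s^2 + 6*s)

Transform both sides with L{·}.
The derivative rules (L{y''} = s^2 Y - s·y(0) - y'(0) and L{y'} = sY - y(0), with y(0) = -3, y'(0) = 2) turn the left side into (s^2 - 2*s + 6)Y - (-3*s + 8).
The right side is L{10} = 10/s.
So (s^2 - 2*s + 6)Y = 10/s + (-3*s + 8).
Solve for Y(s) and write it as one ratio of polynomials.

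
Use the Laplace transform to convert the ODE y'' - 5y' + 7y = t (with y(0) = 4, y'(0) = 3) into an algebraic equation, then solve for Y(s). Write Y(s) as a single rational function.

Y(s) = (4*s^3 - 17*s^2 + 1)/(s^4 - 5*s^3 + 7*s^2)

Laplace-transform each side.
With L{y''} = s^2 Y - s·y(0) - y'(0) and L{y'} = sY - y(0), with y(0) = 4, y'(0) = 3: the LHS transforms to (s^2 - 5*s + 7)Y - (4*s - 17).
The right side is L{t} = s^(-2).
So (s^2 - 5*s + 7)Y = s^(-2) + (4*s - 17).
Solve for Y(s) and write it as one ratio of polynomials.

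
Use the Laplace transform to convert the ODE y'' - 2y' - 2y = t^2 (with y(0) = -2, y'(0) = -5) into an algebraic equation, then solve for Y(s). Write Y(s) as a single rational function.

Y(s) = (-2*s^4 - s^3 + 2)/(s^5 - 2*s^4 - 2*s^3)

Take the Laplace transform of both sides.
Using L{y''} = s^2 Y - s·y(0) - y'(0) and L{y'} = sY - y(0), with y(0) = -2, y'(0) = -5, the left side becomes (s^2 - 2*s - 2)Y - (-2*s - 1).
The right side is L{t^2} = 2/s^3.
So (s^2 - 2*s - 2)Y = 2/s^3 + (-2*s - 1).
Isolate Y and clear denominators.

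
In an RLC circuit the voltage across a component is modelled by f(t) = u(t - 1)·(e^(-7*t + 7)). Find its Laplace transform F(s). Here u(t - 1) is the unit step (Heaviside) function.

F(s) = exp(-s)/(s + 7)

By the second shifting theorem, L{u(t - c)·g(t - c)} = e^(-cs)·G(s) with c = 1 and G(s) = L{g(t)}.
L{e^(-7t)} = 1/(s + 7).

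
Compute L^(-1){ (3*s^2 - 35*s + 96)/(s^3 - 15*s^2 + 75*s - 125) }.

Factor the denominator: s^3 - 15*s^2 + 75*s - 125 = (s - 5)^3.
Partial fraction decomposition gives [3/(s - 5)] + [-5/(s - 5)^2] + [-4/(s - 5)^3].
Invert each term: 3/(s - 5) ↔ 3e^(5t); -5/(s - 5)^2 ↔ -5t·e^(5t); -4/(s - 5)^3 ↔ (-2)t^2·e^(5t).

-2*t^2*exp(5*t) - 5*t*exp(5*t) + 3*exp(5*t)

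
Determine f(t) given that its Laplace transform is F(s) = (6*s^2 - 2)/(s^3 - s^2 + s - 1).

Factor the denominator: s^3 - s^2 + s - 1 = (s - 1)*(s^2 + 1).
Partial fraction decomposition gives [2/(s - 1)] + [4*s/(s^2 + 1)] + [4/(s^2 + 1)].
Invert each term: 2/(s - 1) ↔ 2e^(t); 4·s/(s^2 + 1) ↔ 4cos(t); 4·1/(s^2 + 1) ↔ 4sin(t).

f(t) = 2*exp(t) + 4*sin(t) + 4*cos(t)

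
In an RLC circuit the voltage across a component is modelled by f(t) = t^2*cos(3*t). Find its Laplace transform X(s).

X(s) = 2*s*(s^2 - 27)/(s^2 + 9)^3

L{cos(3t)} = s/(s^2 + 9).
Then apply L{t^2·g(t)} = (-1)^2 d^2/ds^2[G(s)] with G(s) = s/(s^2 + 9):
differentiating 2 times and applying the sign gives 2*s*(s^2 - 27)/(s^2 + 9)^3.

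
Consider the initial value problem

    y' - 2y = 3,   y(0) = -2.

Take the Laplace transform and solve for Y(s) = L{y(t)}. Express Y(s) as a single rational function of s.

Laplace-transform each side.
The derivative rules (L{y'} = sY - y(0) = sY - (-2)) turn the left side into (s - 2)Y - (-2).
The right side is L{3} = 3/s.
So (s - 2)Y = 3/s + (-2).
Solve for Y(s) and write it as one ratio of polynomials.

Y(s) = (-2*s + 3)/(s^2 - 2*s)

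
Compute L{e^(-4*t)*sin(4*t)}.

4/((s + 4)^2 + 16)

L{sin(4t)} = 4/(s^2 + 16).
By the first shifting theorem, multiplying by e^(-4t) replaces s with s + 4.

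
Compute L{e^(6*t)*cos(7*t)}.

(s - 6)/((s - 6)^2 + 49)

L{cos(7t)} = s/(s^2 + 49).
By the first shifting theorem, multiplying by e^(6t) replaces s with s - 6.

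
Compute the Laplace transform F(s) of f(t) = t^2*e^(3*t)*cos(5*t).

L{cos(5t)} = s/(s^2 + 25).
Multiplying by e^(3t) shifts s → s - 3, so L{e^(3*t)*cos(5*t)} = (s - 3)/((s - 3)^2 + 25).
Then apply L{t^2·g(t)} = (-1)^2 d^2/ds^2[G(s)] with G(s) = (s - 3)/((s - 3)^2 + 25):
differentiating 2 times and applying the sign gives 2*(s - 3)*(s^2 - 6*s - 66)/(s^2 - 6*s + 34)^3.

F(s) = 2*(s - 3)*(s^2 - 6*s - 66)/(s^2 - 6*s + 34)^3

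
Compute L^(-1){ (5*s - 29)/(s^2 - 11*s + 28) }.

2*exp(7*t) + 3*exp(4*t)

Factor the denominator: s^2 - 11*s + 28 = (s - 7)*(s - 4).
Partial fraction decomposition gives [2/(s - 7)] + [3/(s - 4)].
Invert each term: 2/(s - 7) ↔ 2e^(7t); 3/(s - 4) ↔ 3e^(4t).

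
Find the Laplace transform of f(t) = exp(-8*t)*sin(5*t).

5/((s + 8)^2 + 25)

L{sin(5t)} = 5/(s^2 + 25).
By the first shifting theorem, multiplying by e^(-8t) replaces s with s + 8.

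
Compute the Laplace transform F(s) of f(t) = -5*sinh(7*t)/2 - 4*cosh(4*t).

F(s) = -4*s/(s^2 - 16) - 35/(2*(s^2 - 49))

The transform is linear, so treat each term independently.
(-5/2)·[L{sinh(7t)} = 7/(s^2 - 49)]; (-4)·[L{cosh(4t)} = s/(s^2 - 16)].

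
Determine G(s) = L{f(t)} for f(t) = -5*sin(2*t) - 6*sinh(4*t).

G(s) = -10/(s^2 + 4) - 24/(s^2 - 16)

The transform is linear, so treat each term independently.
(-6)·[L{sinh(4t)} = 4/(s^2 - 16)]; (-5)·[L{sin(2t)} = 2/(s^2 + 4)].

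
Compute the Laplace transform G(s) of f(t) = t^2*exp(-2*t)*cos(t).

L{cos(t)} = s/(s^2 + 1).
Multiplying by e^(-2t) shifts s → s + 2, so L{exp(-2*t)*cos(t)} = (s + 2)/((s + 2)^2 + 1).
Then apply L{t^2·g(t)} = (-1)^2 d^2/ds^2[H(s)] with H(s) = (s + 2)/((s + 2)^2 + 1):
differentiating 2 times and applying the sign gives 2*(s + 2)*(s^2 + 4*s + 1)/(s^2 + 4*s + 5)^3.

G(s) = 2*(s + 2)*(s^2 + 4*s + 1)/(s^2 + 4*s + 5)^3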